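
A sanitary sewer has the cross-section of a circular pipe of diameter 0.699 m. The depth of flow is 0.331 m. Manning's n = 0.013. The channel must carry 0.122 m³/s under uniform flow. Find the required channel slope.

For a circular section of diameter D = 0.699 m at depth y = 0.331 m, the central angle is θ = 2 arccos(1 − 2y/D) = 3.036 rad. Then A = (D²/8)(θ − sin θ) = 0.1789 m² and P = Dθ/2 = 1.061 m.
Hydraulic radius R = A/P = 0.1789/1.061 = 0.1687 m.
From Manning's equation, S = [nQ / (1 A R^(2/3))]² = [0.013 × 0.122 / (1 × 0.1789 × 0.1687^(2/3))]² = 0.000843.

S = 0.000843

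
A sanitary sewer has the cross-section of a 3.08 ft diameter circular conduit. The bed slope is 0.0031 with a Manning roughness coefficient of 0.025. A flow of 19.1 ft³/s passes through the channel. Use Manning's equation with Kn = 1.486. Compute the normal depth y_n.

y_n = 2.33 ft

Manning's equation rearranged: A R^(2/3) = nQ / (1.486·√S) = 0.025 × 19.1 / (1.486 × √0.0031) = 5.771.
Trying y = 2.58 ft: A R^(2/3) = 6.377 — high.
Trying y = 1.71 ft: A R^(2/3) = 3.722 — low.
Trying y = 2.33 ft: A R^(2/3) = 5.765 — ≈ 5.771.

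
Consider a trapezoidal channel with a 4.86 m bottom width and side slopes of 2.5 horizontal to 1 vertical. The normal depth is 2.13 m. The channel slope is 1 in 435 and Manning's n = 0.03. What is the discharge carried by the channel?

With bottom width b = 4.86 m and side slope z = 2.5: A = (b + zy)y = (4.86 + 2.5×2.13)×2.13 = 21.69 m²; P = b + 2y√(1+z²) = 4.86 + 2×2.13×2.693 = 16.33 m.
Hydraulic radius R = A/P = 21.69/16.33 = 1.328 m.
Manning's equation: Q = (1/n) A R^(2/3) S^(1/2) = (1/0.03) × 21.69 × 1.328^(2/3) × 0.002299^(1/2) = 41.9 m³/s.

Q = 41.9 m³/s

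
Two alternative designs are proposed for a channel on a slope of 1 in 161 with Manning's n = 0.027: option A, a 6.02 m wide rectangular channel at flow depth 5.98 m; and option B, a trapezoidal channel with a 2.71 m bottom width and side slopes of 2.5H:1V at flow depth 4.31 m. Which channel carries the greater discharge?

Channel A: Flow area A = b·y = 6.02 × 5.98 = 36 m². Wetted perimeter P = b + 2y = 6.02 + 2×5.98 = 17.98 m. Hydraulic radius R = A/P = 36/17.98 = 2.002 m. Q_A = (1/0.027)·36·2.002^(2/3)·√0.006211 = 166.9 m³/s.
Channel B: With bottom width b = 2.71 m and side slope z = 2.5: A = (b + zy)y = (2.71 + 2.5×4.31)×4.31 = 58.12 m²; P = b + 2y√(1+z²) = 2.71 + 2×4.31×2.693 = 25.92 m. Hydraulic radius R = A/P = 58.12/25.92 = 2.242 m. Q_B = (1/0.027)·58.12·2.242^(2/3)·√0.006211 = 290.6 m³/s.
Q_A = 166.9 m³/s vs Q_B = 290.6 m³/s, so channel B carries more.

channel B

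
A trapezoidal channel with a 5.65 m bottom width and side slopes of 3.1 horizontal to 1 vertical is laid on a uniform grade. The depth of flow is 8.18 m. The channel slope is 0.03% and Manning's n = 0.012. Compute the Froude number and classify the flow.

With bottom width b = 5.65 m and side slope z = 3.1: A = (b + zy)y = (5.65 + 3.1×8.18)×8.18 = 253.6 m²; P = b + 2y√(1+z²) = 5.65 + 2×8.18×3.257 = 58.94 m.
Hydraulic radius R = A/P = 253.6/58.94 = 4.303 m.
V = (1/n) R^(2/3) √S = (1/0.012) × 4.303^(2/3) × √0.0003 = 3.819 m/s. Hydraulic depth D_h = A/T = 253.6/56.37 = 4.5 m.
Froude number Fr = V/√(g·D_h) = 3.819/√(9.81×4.5) = 0.575, which is less than 1, so the flow is subcritical.

subcritical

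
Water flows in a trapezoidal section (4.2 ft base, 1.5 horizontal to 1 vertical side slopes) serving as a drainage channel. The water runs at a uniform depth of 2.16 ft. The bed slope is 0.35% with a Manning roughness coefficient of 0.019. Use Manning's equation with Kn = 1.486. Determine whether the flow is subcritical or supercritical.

With bottom width b = 4.2 ft and side slope z = 1.5: A = (b + zy)y = (4.2 + 1.5×2.16)×2.16 = 16.07 ft²; P = b + 2y√(1+z²) = 4.2 + 2×2.16×1.803 = 11.99 ft.
Hydraulic radius R = A/P = 16.07/11.99 = 1.341 ft.
V = (1.486/n) R^(2/3) √S = (1.486/0.019) × 1.341^(2/3) × √0.0035 = 5.625 ft/s. Hydraulic depth D_h = A/T = 16.07/10.68 = 1.505 ft.
Froude number Fr = V/√(g·D_h) = 5.625/√(32.2×1.505) = 0.808, which is less than 1, so the flow is subcritical.

subcritical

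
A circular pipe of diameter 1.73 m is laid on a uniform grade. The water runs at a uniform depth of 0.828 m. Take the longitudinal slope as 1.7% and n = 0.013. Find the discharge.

Q = 6.26 m³/s

For a circular section of diameter D = 1.73 m at depth y = 0.828 m, the central angle is θ = 2 arccos(1 − 2y/D) = 3.056 rad. Then A = (D²/8)(θ − sin θ) = 1.111 m² and P = Dθ/2 = 2.643 m.
Hydraulic radius R = A/P = 1.111/2.643 = 0.4204 m.
Manning's equation: Q = (1/n) A R^(2/3) S^(1/2) = (1/0.013) × 1.111 × 0.4204^(2/3) × 0.017^(1/2) = 6.26 m³/s.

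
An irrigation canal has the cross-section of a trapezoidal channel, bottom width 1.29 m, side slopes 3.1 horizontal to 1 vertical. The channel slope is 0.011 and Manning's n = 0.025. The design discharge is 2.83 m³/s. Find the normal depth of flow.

y_n = 0.508 m

Manning's equation rearranged: A R^(2/3) = nQ / (1·√S) = 0.025 × 2.83 / (√0.011) = 0.6746.
At y = 0.41 m: A R^(2/3) = 0.4333 — low.
At y = 0.508 m: A R^(2/3) = 0.6758 — close enough.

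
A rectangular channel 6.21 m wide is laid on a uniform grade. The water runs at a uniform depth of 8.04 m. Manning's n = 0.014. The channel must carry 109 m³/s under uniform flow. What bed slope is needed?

S = 0.000319

Flow area A = b·y = 6.21 × 8.04 = 49.93 m². Wetted perimeter P = b + 2y = 6.21 + 2×8.04 = 22.29 m.
Hydraulic radius R = A/P = 49.93/22.29 = 2.24 m.
From Manning's equation, S = [nQ / (1 A R^(2/3))]² = [0.014 × 109 / (1 × 49.93 × 2.24^(2/3))]² = 0.000319.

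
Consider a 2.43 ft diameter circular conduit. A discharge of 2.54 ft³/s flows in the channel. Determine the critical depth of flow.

y_c = 0.525 ft

At critical depth, Q² T / (g A³) = 1, i.e. A³/T = Q²/g = 2.54²/32.2 = 0.2004.
Try y = 0.444 ft: A³/T = 0.1039 — too small.
Try y = 0.626 ft: A³/T = 0.3981 — too large.
Try y = 0.525 ft: A³/T = 0.2003 — ≈ 0.2004.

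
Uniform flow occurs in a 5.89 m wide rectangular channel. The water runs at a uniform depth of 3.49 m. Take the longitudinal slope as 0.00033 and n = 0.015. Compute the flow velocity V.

V = 1.65 m/s

Flow area A = b·y = 5.89 × 3.49 = 20.56 m². Wetted perimeter P = b + 2y = 5.89 + 2×3.49 = 12.87 m.
Hydraulic radius R = A/P = 20.56/12.87 = 1.597 m.
From Manning's equation, V = (1/n) R^(2/3) S^(1/2) = (1/0.015) × 1.597^(2/3) × 0.00033^(1/2) = 1.65 m/s.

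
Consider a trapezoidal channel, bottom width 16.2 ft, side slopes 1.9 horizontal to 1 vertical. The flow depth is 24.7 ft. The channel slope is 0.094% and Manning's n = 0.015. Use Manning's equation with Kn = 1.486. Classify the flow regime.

subcritical

With bottom width b = 16.2 ft and side slope z = 1.9: A = (b + zy)y = (16.2 + 1.9×24.7)×24.7 = 1559 ft²; P = b + 2y√(1+z²) = 16.2 + 2×24.7×2.147 = 122.3 ft.
Hydraulic radius R = A/P = 1559/122.3 = 12.75 ft.
V = (1.486/n) R^(2/3) √S = (1.486/0.015) × 12.75^(2/3) × √0.00094 = 16.58 ft/s. Hydraulic depth D_h = A/T = 1559/110.1 = 14.17 ft.
Froude number Fr = V/√(g·D_h) = 16.58/√(32.2×14.17) = 0.776, which is less than 1, so the flow is subcritical.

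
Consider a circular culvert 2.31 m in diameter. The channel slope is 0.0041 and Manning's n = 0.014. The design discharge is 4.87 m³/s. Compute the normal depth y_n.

Manning's equation rearranged: A R^(2/3) = nQ / (1·√S) = 0.014 × 4.87 / (√0.0041) = 1.065.
Try y = 0.763 m: A R^(2/3) = 0.6847 — low.
Try y = 1.15 m: A R^(2/3) = 1.443 — high.
Try y = 0.967 m: A R^(2/3) = 1.064 — ≈ 1.065.

y_n = 0.967 m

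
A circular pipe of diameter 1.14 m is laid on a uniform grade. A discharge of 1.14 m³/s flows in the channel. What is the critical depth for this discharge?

At critical depth, Q² T / (g A³) = 1, i.e. A³/T = Q²/g = 1.14²/9.81 = 0.1325.
Try y = 0.673 m: A³/T = 0.22 — high.
Try y = 0.522 m: A³/T = 0.0833 — low.
Try y = 0.589 m: A³/T = 0.1322 — matches.

y_c = 0.589 m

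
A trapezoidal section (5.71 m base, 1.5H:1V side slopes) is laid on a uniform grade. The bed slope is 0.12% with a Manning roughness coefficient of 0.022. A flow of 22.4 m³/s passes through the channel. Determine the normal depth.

Manning's equation rearranged: A R^(2/3) = nQ / (1·√S) = 0.022 × 22.4 / (√0.0012) = 14.23.
Trying y = 1.2 m: A R^(2/3) = 8.388 — low.
Trying y = 1.87 m: A R^(2/3) = 18.76 — high.
Trying y = 1.61 m: A R^(2/3) = 14.24 — close enough.

y_n = 1.61 m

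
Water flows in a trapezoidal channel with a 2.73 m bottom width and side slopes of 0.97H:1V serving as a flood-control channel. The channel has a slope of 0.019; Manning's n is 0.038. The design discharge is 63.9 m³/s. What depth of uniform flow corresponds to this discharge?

Manning's equation rearranged: A R^(2/3) = nQ / (1·√S) = 0.038 × 63.9 / (√0.019) = 17.62.
Trying y = 1.94 m: A R^(2/3) = 9.532 — low.
Trying y = 3.35 m: A R^(2/3) = 28.09 — high.
Trying y = 2.66 m: A R^(2/3) = 17.62 — ≈ 17.62.

y_n = 2.66 m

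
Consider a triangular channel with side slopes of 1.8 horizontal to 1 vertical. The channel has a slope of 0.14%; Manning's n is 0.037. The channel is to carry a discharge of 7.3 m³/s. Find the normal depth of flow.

y_n = 2.07 m

Manning's equation rearranged: A R^(2/3) = nQ / (1·√S) = 0.037 × 7.3 / (√0.0014) = 7.219.
Try y = 2.41 m: A R^(2/3) = 10.82 — high.
Try y = 2.07 m: A R^(2/3) = 7.215 — matches.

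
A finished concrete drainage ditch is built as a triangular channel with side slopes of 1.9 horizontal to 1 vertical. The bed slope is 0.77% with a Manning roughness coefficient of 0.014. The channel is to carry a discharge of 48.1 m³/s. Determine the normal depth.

Manning's equation rearranged: A R^(2/3) = nQ / (1·√S) = 0.014 × 48.1 / (√0.0077) = 7.674.
At y = 1.55 m: A R^(2/3) = 3.55 — short.
At y = 2.64 m: A R^(2/3) = 14.69 — over.
At y = 2.07 m: A R^(2/3) = 7.678 — matches.

y_n = 2.07 m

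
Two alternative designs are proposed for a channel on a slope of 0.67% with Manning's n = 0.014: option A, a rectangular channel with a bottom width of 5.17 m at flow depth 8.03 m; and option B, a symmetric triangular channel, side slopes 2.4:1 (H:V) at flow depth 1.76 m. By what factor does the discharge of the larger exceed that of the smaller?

10

Channel A: Flow area A = b·y = 5.17 × 8.03 = 41.52 m². Wetted perimeter P = b + 2y = 5.17 + 2×8.03 = 21.23 m. Hydraulic radius R = A/P = 41.52/21.23 = 1.955 m. Q_A = (1/0.014)·41.52·1.955^(2/3)·√0.0067 = 379.6 m³/s.
Channel B: For a triangular section with side slope z = 2.4: A = zy² = 2.4×1.76² = 7.434 m²; P = 2y√(1+z²) = 2×1.76×2.6 = 9.152 m. Hydraulic radius R = A/P = 7.434/9.152 = 0.8123 m. Q_B = (1/0.014)·7.434·0.8123^(2/3)·√0.0067 = 37.84 m³/s.
The larger discharge is 379.6 m³/s and the smaller is 37.84 m³/s; the ratio is 10.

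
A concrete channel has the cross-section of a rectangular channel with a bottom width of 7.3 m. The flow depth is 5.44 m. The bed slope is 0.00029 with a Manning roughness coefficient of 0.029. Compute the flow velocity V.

V = 0.989 m/s

Flow area A = b·y = 7.3 × 5.44 = 39.71 m². Wetted perimeter P = b + 2y = 7.3 + 2×5.44 = 18.18 m.
Hydraulic radius R = A/P = 39.71/18.18 = 2.184 m.
From Manning's equation, V = (1/n) R^(2/3) S^(1/2) = (1/0.029) × 2.184^(2/3) × 0.00029^(1/2) = 0.989 m/s.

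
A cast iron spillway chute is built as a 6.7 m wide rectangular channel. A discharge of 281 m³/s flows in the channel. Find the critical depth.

For a rectangular channel, critical depth y_c = (q²/g)^(1/3) where q = Q/b = 281/6.7 = 41.94 m²/s.
So y_c = (41.94²/9.81)^(1/3) = 5.64 m.

y_c = 5.64 m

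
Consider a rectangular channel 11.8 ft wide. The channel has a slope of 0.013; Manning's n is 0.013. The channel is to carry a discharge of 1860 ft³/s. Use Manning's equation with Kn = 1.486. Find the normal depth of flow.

y_n = 5.88 ft

Manning's equation rearranged: A R^(2/3) = nQ / (1.486·√S) = 0.013 × 1860 / (1.486 × √0.013) = 142.7.
At y = 6.98 ft: A R^(2/3) = 178.8 — over.
At y = 4.23 ft: A R^(2/3) = 91.05 — short.
At y = 5.88 ft: A R^(2/3) = 142.6 — ≈ 142.7.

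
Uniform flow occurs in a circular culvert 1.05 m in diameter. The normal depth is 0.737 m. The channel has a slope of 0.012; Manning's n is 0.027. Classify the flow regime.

For a circular section of diameter D = 1.05 m at depth y = 0.737 m, the central angle is θ = 2 arccos(1 − 2y/D) = 3.973 rad. Then A = (D²/8)(θ − sin θ) = 0.6493 m² and P = Dθ/2 = 2.086 m.
Hydraulic radius R = A/P = 0.6493/2.086 = 0.3113 m.
V = (1/n) R^(2/3) √S = (1/0.027) × 0.3113^(2/3) × √0.012 = 1.864 m/s. Hydraulic depth D_h = A/T = 0.6493/0.9606 = 0.676 m.
Froude number Fr = V/√(g·D_h) = 1.864/√(9.81×0.676) = 0.724, which is less than 1, so the flow is subcritical.

subcritical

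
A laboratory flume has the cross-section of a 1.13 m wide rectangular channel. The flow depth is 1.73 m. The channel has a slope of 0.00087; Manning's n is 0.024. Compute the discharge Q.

Flow area A = b·y = 1.13 × 1.73 = 1.955 m². Wetted perimeter P = b + 2y = 1.13 + 2×1.73 = 4.59 m.
Hydraulic radius R = A/P = 1.955/4.59 = 0.4259 m.
Manning's equation: Q = (1/n) A R^(2/3) S^(1/2) = (1/0.024) × 1.955 × 0.4259^(2/3) × 0.00087^(1/2) = 1.36 m³/s.

Q = 1.36 m³/s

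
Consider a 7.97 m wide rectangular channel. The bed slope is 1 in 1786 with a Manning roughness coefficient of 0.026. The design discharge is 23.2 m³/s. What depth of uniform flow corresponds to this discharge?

Manning's equation rearranged: A R^(2/3) = nQ / (1·√S) = 0.026 × 23.2 / (√0.0005599) = 25.49.
Try y = 1.78 m: A R^(2/3) = 16.29 — too small.
Try y = 2.43 m: A R^(2/3) = 25.49 — ≈ 25.49.

y_n = 2.43 m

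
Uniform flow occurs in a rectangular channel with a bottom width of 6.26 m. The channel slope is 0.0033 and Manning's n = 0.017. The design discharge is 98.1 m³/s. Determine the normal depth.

y_n = 3.36 m

Manning's equation rearranged: A R^(2/3) = nQ / (1·√S) = 0.017 × 98.1 / (√0.0033) = 29.03.
Try y = 4.14 m: A R^(2/3) = 38.1 — too large.
Try y = 3.36 m: A R^(2/3) = 29.02 — matches.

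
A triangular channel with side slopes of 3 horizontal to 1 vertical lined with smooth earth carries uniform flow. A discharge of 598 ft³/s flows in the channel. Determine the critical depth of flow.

y_c = 4.77 ft

At critical depth, Q² T / (g A³) = 1, i.e. A³/T = Q²/g = 598²/32.2 = 11110.
At y = 6 ft: A³/T = 34990 — too large.
At y = 3.62 ft: A³/T = 2797 — too small.
At y = 4.77 ft: A³/T = 11110 — ≈ 11110.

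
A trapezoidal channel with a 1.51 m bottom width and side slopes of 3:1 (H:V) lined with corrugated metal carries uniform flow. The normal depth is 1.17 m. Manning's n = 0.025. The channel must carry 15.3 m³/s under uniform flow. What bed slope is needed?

With bottom width b = 1.51 m and side slope z = 3: A = (b + zy)y = (1.51 + 3×1.17)×1.17 = 5.873 m²; P = b + 2y√(1+z²) = 1.51 + 2×1.17×3.162 = 8.91 m.
Hydraulic radius R = A/P = 5.873/8.91 = 0.6592 m.
From Manning's equation, S = [nQ / (1 A R^(2/3))]² = [0.025 × 15.3 / (1 × 5.873 × 0.6592^(2/3))]² = 0.00739.

S = 0.00739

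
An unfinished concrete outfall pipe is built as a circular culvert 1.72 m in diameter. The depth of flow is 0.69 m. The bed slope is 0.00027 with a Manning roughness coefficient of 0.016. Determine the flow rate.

For a circular section of diameter D = 1.72 m at depth y = 0.69 m, the central angle is θ = 2 arccos(1 − 2y/D) = 2.744 rad. Then A = (D²/8)(θ − sin θ) = 0.8713 m² and P = Dθ/2 = 2.36 m.
Hydraulic radius R = A/P = 0.8713/2.36 = 0.3693 m.
Manning's equation: Q = (1/n) A R^(2/3) S^(1/2) = (1/0.016) × 0.8713 × 0.3693^(2/3) × 0.00027^(1/2) = 0.461 m³/s.

Q = 0.461 m³/s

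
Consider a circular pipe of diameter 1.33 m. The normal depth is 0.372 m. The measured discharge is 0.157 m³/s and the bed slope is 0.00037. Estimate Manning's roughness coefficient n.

For a circular section of diameter D = 1.33 m at depth y = 0.372 m, the central angle is θ = 2 arccos(1 − 2y/D) = 2.229 rad. Then A = (D²/8)(θ − sin θ) = 0.318 m² and P = Dθ/2 = 1.482 m.
Hydraulic radius R = A/P = 0.318/1.482 = 0.2145 m.
Rearranging Manning's equation: n = (1/Q) A R^(2/3) S^(1/2) = (1/0.157) × 0.318 × 0.2145^(2/3) × √0.00037 = 0.014.

n = 0.014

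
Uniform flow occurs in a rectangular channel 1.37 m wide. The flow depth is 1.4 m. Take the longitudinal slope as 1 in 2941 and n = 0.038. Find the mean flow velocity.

V = 0.289 m/s

Flow area A = b·y = 1.37 × 1.4 = 1.918 m². Wetted perimeter P = b + 2y = 1.37 + 2×1.4 = 4.17 m.
Hydraulic radius R = A/P = 1.918/4.17 = 0.46 m.
From Manning's equation, V = (1/n) R^(2/3) S^(1/2) = (1/0.038) × 0.46^(2/3) × 0.00034^(1/2) = 0.289 m/s.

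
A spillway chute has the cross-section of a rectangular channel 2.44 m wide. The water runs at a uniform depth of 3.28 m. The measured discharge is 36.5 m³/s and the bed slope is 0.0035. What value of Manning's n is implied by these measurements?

Flow area A = b·y = 2.44 × 3.28 = 8.003 m². Wetted perimeter P = b + 2y = 2.44 + 2×3.28 = 9 m.
Hydraulic radius R = A/P = 8.003/9 = 0.8892 m.
Rearranging Manning's equation: n = (1/Q) A R^(2/3) S^(1/2) = (1/36.5) × 8.003 × 0.8892^(2/3) × √0.0035 = 0.012.

n = 0.012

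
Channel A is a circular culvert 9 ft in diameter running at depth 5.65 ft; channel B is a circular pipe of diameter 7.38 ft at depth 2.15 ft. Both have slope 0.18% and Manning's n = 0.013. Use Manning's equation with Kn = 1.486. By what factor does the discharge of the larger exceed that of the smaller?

Channel A: For a circular section of diameter D = 9 ft at depth y = 5.65 ft, the central angle is θ = 2 arccos(1 − 2y/D) = 3.658 rad. Then A = (D²/8)(θ − sin θ) = 42.04 ft² and P = Dθ/2 = 16.46 ft. Hydraulic radius R = A/P = 42.04/16.46 = 2.554 ft. Q_A = (1.486/0.013)·42.04·2.554^(2/3)·√0.0018 = 381 ft³/s.
Channel B: For a circular section of diameter D = 7.38 ft at depth y = 2.15 ft, the central angle is θ = 2 arccos(1 − 2y/D) = 2.281 rad. Then A = (D²/8)(θ − sin θ) = 10.36 ft² and P = Dθ/2 = 8.415 ft. Hydraulic radius R = A/P = 10.36/8.415 = 1.231 ft. Q_B = (1.486/0.013)·10.36·1.231^(2/3)·√0.0018 = 57.73 ft³/s.
The larger discharge is 381 ft³/s and the smaller is 57.73 ft³/s; the ratio is 6.6.

6.6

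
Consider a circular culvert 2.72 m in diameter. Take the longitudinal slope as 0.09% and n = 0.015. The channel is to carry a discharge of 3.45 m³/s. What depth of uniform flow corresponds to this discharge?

y_n = 1.17 m

Manning's equation rearranged: A R^(2/3) = nQ / (1·√S) = 0.015 × 3.45 / (√0.0009) = 1.725.
At y = 0.854 m: A R^(2/3) = 0.9607 — too small.
At y = 1.38 m: A R^(2/3) = 2.303 — too large.
At y = 1.17 m: A R^(2/3) = 1.727 — ≈ 1.725.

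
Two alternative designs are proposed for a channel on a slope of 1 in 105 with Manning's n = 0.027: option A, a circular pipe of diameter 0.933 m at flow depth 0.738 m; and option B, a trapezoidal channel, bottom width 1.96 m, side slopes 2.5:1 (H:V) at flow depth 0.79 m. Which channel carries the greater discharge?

channel B

Channel A: For a circular section of diameter D = 0.933 m at depth y = 0.738 m, the central angle is θ = 2 arccos(1 − 2y/D) = 4.384 rad. Then A = (D²/8)(θ − sin θ) = 0.58 m² and P = Dθ/2 = 2.045 m. Hydraulic radius R = A/P = 0.58/2.045 = 0.2836 m. Q_A = (1/0.027)·0.58·0.2836^(2/3)·√0.009524 = 0.905 m³/s.
Channel B: With bottom width b = 1.96 m and side slope z = 2.5: A = (b + zy)y = (1.96 + 2.5×0.79)×0.79 = 3.109 m²; P = b + 2y√(1+z²) = 1.96 + 2×0.79×2.693 = 6.214 m. Hydraulic radius R = A/P = 3.109/6.214 = 0.5002 m. Q_B = (1/0.027)·3.109·0.5002^(2/3)·√0.009524 = 7.081 m³/s.
Q_A = 0.905 m³/s vs Q_B = 7.081 m³/s, so channel B carries more.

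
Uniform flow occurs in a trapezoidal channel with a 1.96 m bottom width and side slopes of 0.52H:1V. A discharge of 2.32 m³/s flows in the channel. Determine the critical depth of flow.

At critical depth, Q² T / (g A³) = 1, i.e. A³/T = Q²/g = 2.32²/9.81 = 0.5487.
At y = 0.444 m: A³/T = 0.3801 — too small.
At y = 0.564 m: A³/T = 0.806 — too large.
At y = 0.499 m: A³/T = 0.548 — close enough.

y_c = 0.499 m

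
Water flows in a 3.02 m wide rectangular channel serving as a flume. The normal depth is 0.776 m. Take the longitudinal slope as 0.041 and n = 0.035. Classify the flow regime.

supercritical

Flow area A = b·y = 3.02 × 0.776 = 2.344 m². Wetted perimeter P = b + 2y = 3.02 + 2×0.776 = 4.572 m.
Hydraulic radius R = A/P = 2.344/4.572 = 0.5126 m.
V = (1/n) R^(2/3) √S = (1/0.035) × 0.5126^(2/3) × √0.041 = 3.705 m/s. Hydraulic depth D_h = A/T = 2.344/3.02 = 0.776 m.
Froude number Fr = V/√(g·D_h) = 3.705/√(9.81×0.776) = 1.34, which is greater than 1, so the flow is supercritical.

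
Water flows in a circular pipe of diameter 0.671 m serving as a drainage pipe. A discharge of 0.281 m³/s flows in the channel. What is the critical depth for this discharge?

At critical depth, Q² T / (g A³) = 1, i.e. A³/T = Q²/g = 0.281²/9.81 = 0.008049.
Trying y = 0.278 m: A³/T = 0.004012 — low.
Trying y = 0.39 m: A³/T = 0.01464 — high.
Trying y = 0.333 m: A³/T = 0.008005 — close enough.

y_c = 0.333 m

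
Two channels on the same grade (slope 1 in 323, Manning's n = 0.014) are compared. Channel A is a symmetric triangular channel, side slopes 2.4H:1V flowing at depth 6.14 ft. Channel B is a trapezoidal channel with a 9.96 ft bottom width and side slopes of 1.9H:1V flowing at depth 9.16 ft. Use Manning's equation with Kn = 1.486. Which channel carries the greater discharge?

channel B

Channel A: For a triangular section with side slope z = 2.4: A = zy² = 2.4×6.14² = 90.48 ft²; P = 2y√(1+z²) = 2×6.14×2.6 = 31.93 ft. Hydraulic radius R = A/P = 90.48/31.93 = 2.834 ft. Q_A = (1.486/0.014)·90.48·2.834^(2/3)·√0.003096 = 1070 ft³/s.
Channel B: With bottom width b = 9.96 ft and side slope z = 1.9: A = (b + zy)y = (9.96 + 1.9×9.16)×9.16 = 250.7 ft²; P = b + 2y√(1+z²) = 9.96 + 2×9.16×2.147 = 49.29 ft. Hydraulic radius R = A/P = 250.7/49.29 = 5.085 ft. Q_B = (1.486/0.014)·250.7·5.085^(2/3)·√0.003096 = 4377 ft³/s.
Q_A = 1070 ft³/s vs Q_B = 4377 ft³/s, so channel B carries more.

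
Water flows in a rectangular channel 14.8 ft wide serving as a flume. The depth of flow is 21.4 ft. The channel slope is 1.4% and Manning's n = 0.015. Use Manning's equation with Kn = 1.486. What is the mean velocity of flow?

V = 36.5 ft/s

Flow area A = b·y = 14.8 × 21.4 = 316.7 ft². Wetted perimeter P = b + 2y = 14.8 + 2×21.4 = 57.6 ft.
Hydraulic radius R = A/P = 316.7/57.6 = 5.499 ft.
From Manning's equation, V = (1.486/n) R^(2/3) S^(1/2) = (1.486/0.015) × 5.499^(2/3) × 0.014^(1/2) = 36.5 ft/s.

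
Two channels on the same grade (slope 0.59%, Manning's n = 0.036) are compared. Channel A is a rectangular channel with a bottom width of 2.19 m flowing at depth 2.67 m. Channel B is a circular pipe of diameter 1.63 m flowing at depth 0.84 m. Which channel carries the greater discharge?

Channel A: Flow area A = b·y = 2.19 × 2.67 = 5.847 m². Wetted perimeter P = b + 2y = 2.19 + 2×2.67 = 7.53 m. Hydraulic radius R = A/P = 5.847/7.53 = 0.7765 m. Q_A = (1/0.036)·5.847·0.7765^(2/3)·√0.0059 = 10.54 m³/s.
Channel B: For a circular section of diameter D = 1.63 m at depth y = 0.84 m, the central angle is θ = 2 arccos(1 − 2y/D) = 3.203 rad. Then A = (D²/8)(θ − sin θ) = 1.084 m² and P = Dθ/2 = 2.61 m. Hydraulic radius R = A/P = 1.084/2.61 = 0.4153 m. Q_B = (1/0.036)·1.084·0.4153^(2/3)·√0.0059 = 1.288 m³/s.
Q_A = 10.54 m³/s vs Q_B = 1.288 m³/s, so channel A carries more.

channel A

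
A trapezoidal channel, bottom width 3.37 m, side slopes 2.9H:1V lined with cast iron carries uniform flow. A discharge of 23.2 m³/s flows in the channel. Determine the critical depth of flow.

y_c = 1.21 m

At critical depth, Q² T / (g A³) = 1, i.e. A³/T = Q²/g = 23.2²/9.81 = 54.87.
Try y = 1.51 m: A³/T = 132.1 — over.
Try y = 1.21 m: A³/T = 55.51 — matches.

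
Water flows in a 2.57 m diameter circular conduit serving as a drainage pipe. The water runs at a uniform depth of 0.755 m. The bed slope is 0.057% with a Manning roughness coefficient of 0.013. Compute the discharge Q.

For a circular section of diameter D = 2.57 m at depth y = 0.755 m, the central angle is θ = 2 arccos(1 − 2y/D) = 2.291 rad. Then A = (D²/8)(θ − sin θ) = 1.271 m² and P = Dθ/2 = 2.944 m.
Hydraulic radius R = A/P = 1.271/2.944 = 0.4318 m.
Manning's equation: Q = (1/n) A R^(2/3) S^(1/2) = (1/0.013) × 1.271 × 0.4318^(2/3) × 0.00057^(1/2) = 1.33 m³/s.

Q = 1.33 m³/s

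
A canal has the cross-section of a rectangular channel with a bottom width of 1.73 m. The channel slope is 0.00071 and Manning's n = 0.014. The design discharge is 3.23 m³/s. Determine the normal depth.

y_n = 1.47 m

Manning's equation rearranged: A R^(2/3) = nQ / (1·√S) = 0.014 × 3.23 / (√0.00071) = 1.697.
At y = 1.15 m: A R^(2/3) = 1.243 — short.
At y = 1.47 m: A R^(2/3) = 1.696 — ≈ 1.697.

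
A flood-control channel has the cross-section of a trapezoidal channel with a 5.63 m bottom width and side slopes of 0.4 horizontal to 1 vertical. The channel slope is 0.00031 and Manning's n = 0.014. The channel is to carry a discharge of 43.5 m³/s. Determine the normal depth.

y_n = 3.34 m

Manning's equation rearranged: A R^(2/3) = nQ / (1·√S) = 0.014 × 43.5 / (√0.00031) = 34.59.
Trying y = 4.03 m: A R^(2/3) = 46.93 — high.
Trying y = 3.34 m: A R^(2/3) = 34.61 — ≈ 34.59.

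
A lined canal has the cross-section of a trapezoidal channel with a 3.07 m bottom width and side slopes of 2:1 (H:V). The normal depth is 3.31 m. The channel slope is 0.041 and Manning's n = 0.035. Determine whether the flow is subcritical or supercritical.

With bottom width b = 3.07 m and side slope z = 2: A = (b + zy)y = (3.07 + 2×3.31)×3.31 = 32.07 m²; P = b + 2y√(1+z²) = 3.07 + 2×3.31×2.236 = 17.87 m.
Hydraulic radius R = A/P = 32.07/17.87 = 1.795 m.
V = (1/n) R^(2/3) √S = (1/0.035) × 1.795^(2/3) × √0.041 = 8.543 m/s. Hydraulic depth D_h = A/T = 32.07/16.31 = 1.967 m.
Froude number Fr = V/√(g·D_h) = 8.543/√(9.81×1.967) = 1.95, which is greater than 1, so the flow is supercritical.

supercritical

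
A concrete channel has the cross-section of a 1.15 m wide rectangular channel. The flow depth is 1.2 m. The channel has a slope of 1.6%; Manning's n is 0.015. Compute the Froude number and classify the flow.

supercritical

Flow area A = b·y = 1.15 × 1.2 = 1.38 m². Wetted perimeter P = b + 2y = 1.15 + 2×1.2 = 3.55 m.
Hydraulic radius R = A/P = 1.38/3.55 = 0.3887 m.
V = (1/n) R^(2/3) √S = (1/0.015) × 0.3887^(2/3) × √0.016 = 4.492 m/s. Hydraulic depth D_h = A/T = 1.38/1.15 = 1.2 m.
Froude number Fr = V/√(g·D_h) = 4.492/√(9.81×1.2) = 1.31, which is greater than 1, so the flow is supercritical.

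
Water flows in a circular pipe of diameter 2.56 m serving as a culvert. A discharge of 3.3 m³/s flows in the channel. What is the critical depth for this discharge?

y_c = 0.803 m

At critical depth, Q² T / (g A³) = 1, i.e. A³/T = Q²/g = 3.3²/9.81 = 1.11.
At y = 0.668 m: A³/T = 0.543 — short.
At y = 0.933 m: A³/T = 1.981 — over.
At y = 0.803 m: A³/T = 1.11 — close enough.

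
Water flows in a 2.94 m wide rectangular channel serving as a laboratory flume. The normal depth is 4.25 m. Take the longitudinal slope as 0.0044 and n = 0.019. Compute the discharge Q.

Q = 46.3 m³/s

Flow area A = b·y = 2.94 × 4.25 = 12.49 m². Wetted perimeter P = b + 2y = 2.94 + 2×4.25 = 11.44 m.
Hydraulic radius R = A/P = 12.49/11.44 = 1.092 m.
Manning's equation: Q = (1/n) A R^(2/3) S^(1/2) = (1/0.019) × 12.49 × 1.092^(2/3) × 0.0044^(1/2) = 46.3 m³/s.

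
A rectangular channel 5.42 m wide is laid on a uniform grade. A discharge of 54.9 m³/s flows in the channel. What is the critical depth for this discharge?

For a rectangular channel, critical depth y_c = (q²/g)^(1/3) where q = Q/b = 54.9/5.42 = 10.13 m²/s.
So y_c = (10.13²/9.81)^(1/3) = 2.19 m.

y_c = 2.19 m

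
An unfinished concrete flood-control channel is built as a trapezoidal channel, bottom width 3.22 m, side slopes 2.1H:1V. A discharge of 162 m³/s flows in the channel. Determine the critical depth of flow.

At critical depth, Q² T / (g A³) = 1, i.e. A³/T = Q²/g = 162²/9.81 = 2675.
Try y = 4.17 m: A³/T = 6009 — too large.
Try y = 2.82 m: A³/T = 1137 — too small.
Try y = 3.46 m: A³/T = 2690 — close enough.

y_c = 3.46 m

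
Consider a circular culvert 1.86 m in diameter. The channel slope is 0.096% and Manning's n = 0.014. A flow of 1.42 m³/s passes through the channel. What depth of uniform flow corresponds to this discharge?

y_n = 0.811 m

Manning's equation rearranged: A R^(2/3) = nQ / (1·√S) = 0.014 × 1.42 / (√0.00096) = 0.6416.
Try y = 0.94 m: A R^(2/3) = 0.8303 — too large.
Try y = 0.811 m: A R^(2/3) = 0.6423 — matches.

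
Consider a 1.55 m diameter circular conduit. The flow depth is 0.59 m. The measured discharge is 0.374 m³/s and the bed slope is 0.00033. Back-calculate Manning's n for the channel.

For a circular section of diameter D = 1.55 m at depth y = 0.59 m, the central angle is θ = 2 arccos(1 − 2y/D) = 2.66 rad. Then A = (D²/8)(θ − sin θ) = 0.6595 m² and P = Dθ/2 = 2.061 m.
Hydraulic radius R = A/P = 0.6595/2.061 = 0.3199 m.
Rearranging Manning's equation: n = (1/Q) A R^(2/3) S^(1/2) = (1/0.374) × 0.6595 × 0.3199^(2/3) × √0.00033 = 0.015.

n = 0.015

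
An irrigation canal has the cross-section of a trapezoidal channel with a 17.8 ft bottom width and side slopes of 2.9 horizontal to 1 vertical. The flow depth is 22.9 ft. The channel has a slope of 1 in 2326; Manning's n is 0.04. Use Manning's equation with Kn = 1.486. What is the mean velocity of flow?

V = 4.08 ft/s

With bottom width b = 17.8 ft and side slope z = 2.9: A = (b + zy)y = (17.8 + 2.9×22.9)×22.9 = 1928 ft²; P = b + 2y√(1+z²) = 17.8 + 2×22.9×3.068 = 158.3 ft.
Hydraulic radius R = A/P = 1928/158.3 = 12.18 ft.
From Manning's equation, V = (1.486/n) R^(2/3) S^(1/2) = (1.486/0.04) × 12.18^(2/3) × 0.0004299^(1/2) = 4.08 ft/s.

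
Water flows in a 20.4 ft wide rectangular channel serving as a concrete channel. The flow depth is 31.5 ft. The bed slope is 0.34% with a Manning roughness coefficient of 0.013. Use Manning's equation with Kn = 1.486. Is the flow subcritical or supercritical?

Flow area A = b·y = 20.4 × 31.5 = 642.6 ft². Wetted perimeter P = b + 2y = 20.4 + 2×31.5 = 83.4 ft.
Hydraulic radius R = A/P = 642.6/83.4 = 7.705 ft.
V = (1.486/n) R^(2/3) √S = (1.486/0.013) × 7.705^(2/3) × √0.0034 = 26 ft/s. Hydraulic depth D_h = A/T = 642.6/20.4 = 31.5 ft.
Froude number Fr = V/√(g·D_h) = 26/√(32.2×31.5) = 0.816, which is less than 1, so the flow is subcritical.

subcritical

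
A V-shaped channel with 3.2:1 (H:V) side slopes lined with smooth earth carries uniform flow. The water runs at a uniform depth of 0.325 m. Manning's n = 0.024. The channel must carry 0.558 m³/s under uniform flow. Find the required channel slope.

S = 0.0188

For a triangular section with side slope z = 3.2: A = zy² = 3.2×0.325² = 0.338 m²; P = 2y√(1+z²) = 2×0.325×3.353 = 2.179 m.
Hydraulic radius R = A/P = 0.338/2.179 = 0.1551 m.
From Manning's equation, S = [nQ / (1 A R^(2/3))]² = [0.024 × 0.558 / (1 × 0.338 × 0.1551^(2/3))]² = 0.0188.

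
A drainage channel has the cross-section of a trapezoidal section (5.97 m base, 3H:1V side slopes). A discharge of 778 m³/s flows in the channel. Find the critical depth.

At critical depth, Q² T / (g A³) = 1, i.e. A³/T = Q²/g = 778²/9.81 = 61700.
Trying y = 3.99 m: A³/T = 12260 — short.
Trying y = 6.86 m: A³/T = 128200 — over.
Trying y = 5.81 m: A³/T = 61550 — ≈ 61700.

y_c = 5.81 m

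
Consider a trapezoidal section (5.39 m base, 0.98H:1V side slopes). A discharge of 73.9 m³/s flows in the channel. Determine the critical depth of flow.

At critical depth, Q² T / (g A³) = 1, i.e. A³/T = Q²/g = 73.9²/9.81 = 556.7.
Trying y = 1.91 m: A³/T = 292.1 — too small.
Trying y = 2.81 m: A³/T = 1100 — too large.
Trying y = 2.31 m: A³/T = 557.3 — ≈ 556.7.

y_c = 2.31 m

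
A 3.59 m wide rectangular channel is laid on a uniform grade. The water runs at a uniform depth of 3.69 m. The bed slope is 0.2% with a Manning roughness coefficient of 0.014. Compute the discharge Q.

Q = 48 m³/s

Flow area A = b·y = 3.59 × 3.69 = 13.25 m². Wetted perimeter P = b + 2y = 3.59 + 2×3.69 = 10.97 m.
Hydraulic radius R = A/P = 13.25/10.97 = 1.208 m.
Manning's equation: Q = (1/n) A R^(2/3) S^(1/2) = (1/0.014) × 13.25 × 1.208^(2/3) × 0.002^(1/2) = 48 m³/s.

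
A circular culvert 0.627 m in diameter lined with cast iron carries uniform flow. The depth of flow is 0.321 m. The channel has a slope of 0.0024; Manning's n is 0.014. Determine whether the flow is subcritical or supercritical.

subcritical

For a circular section of diameter D = 0.627 m at depth y = 0.321 m, the central angle is θ = 2 arccos(1 − 2y/D) = 3.189 rad. Then A = (D²/8)(θ − sin θ) = 0.1591 m² and P = Dθ/2 = 0.9999 m.
Hydraulic radius R = A/P = 0.1591/0.9999 = 0.1591 m.
V = (1/n) R^(2/3) √S = (1/0.014) × 0.1591^(2/3) × √0.0024 = 1.027 m/s. Hydraulic depth D_h = A/T = 0.1591/0.6268 = 0.2538 m.
Froude number Fr = V/√(g·D_h) = 1.027/√(9.81×0.2538) = 0.651, which is less than 1, so the flow is subcritical.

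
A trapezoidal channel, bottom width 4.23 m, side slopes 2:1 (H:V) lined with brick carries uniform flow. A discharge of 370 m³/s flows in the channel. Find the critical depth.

At critical depth, Q² T / (g A³) = 1, i.e. A³/T = Q²/g = 370²/9.81 = 13960.
Trying y = 5.97 m: A³/T = 32000 — high.
Trying y = 4.93 m: A³/T = 13990 — close enough.

y_c = 4.93 m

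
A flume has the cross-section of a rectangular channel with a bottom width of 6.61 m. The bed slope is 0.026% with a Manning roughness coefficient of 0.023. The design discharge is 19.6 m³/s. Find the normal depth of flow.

Manning's equation rearranged: A R^(2/3) = nQ / (1·√S) = 0.023 × 19.6 / (√0.00026) = 27.96.
Trying y = 2.66 m: A R^(2/3) = 22.77 — low.
Trying y = 3.09 m: A R^(2/3) = 27.91 — close enough.

y_n = 3.09 m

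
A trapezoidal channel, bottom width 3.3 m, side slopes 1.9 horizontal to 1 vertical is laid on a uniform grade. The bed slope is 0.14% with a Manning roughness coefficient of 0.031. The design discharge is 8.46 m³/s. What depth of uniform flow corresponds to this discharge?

Manning's equation rearranged: A R^(2/3) = nQ / (1·√S) = 0.031 × 8.46 / (√0.0014) = 7.009.
At y = 1.09 m: A R^(2/3) = 4.762 — short.
At y = 1.33 m: A R^(2/3) = 7.009 — ≈ 7.009.

y_n = 1.33 m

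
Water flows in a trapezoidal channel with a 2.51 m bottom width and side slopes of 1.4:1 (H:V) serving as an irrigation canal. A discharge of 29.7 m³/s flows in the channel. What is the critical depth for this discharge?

y_c = 1.76 m

At critical depth, Q² T / (g A³) = 1, i.e. A³/T = Q²/g = 29.7²/9.81 = 89.92.
Trying y = 2.12 m: A³/T = 185.4 — over.
Trying y = 1.76 m: A³/T = 90.2 — ≈ 89.92.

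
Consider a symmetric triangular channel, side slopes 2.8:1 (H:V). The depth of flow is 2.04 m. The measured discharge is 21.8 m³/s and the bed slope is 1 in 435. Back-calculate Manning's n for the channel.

For a triangular section with side slope z = 2.8: A = zy² = 2.8×2.04² = 11.65 m²; P = 2y√(1+z²) = 2×2.04×2.973 = 12.13 m.
Hydraulic radius R = A/P = 11.65/12.13 = 0.9606 m.
Rearranging Manning's equation: n = (1/Q) A R^(2/3) S^(1/2) = (1/21.8) × 11.65 × 0.9606^(2/3) × √0.002299 = 0.025.

n = 0.025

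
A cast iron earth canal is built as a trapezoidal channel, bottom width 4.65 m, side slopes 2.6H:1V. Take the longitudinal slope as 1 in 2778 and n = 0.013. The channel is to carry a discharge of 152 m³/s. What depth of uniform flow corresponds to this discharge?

Manning's equation rearranged: A R^(2/3) = nQ / (1·√S) = 0.013 × 152 / (√0.00036) = 104.1.
At y = 3.29 m: A R^(2/3) = 66.42 — short.
At y = 4.64 m: A R^(2/3) = 144.5 — over.
At y = 4.02 m: A R^(2/3) = 104.1 — matches.

y_n = 4.02 m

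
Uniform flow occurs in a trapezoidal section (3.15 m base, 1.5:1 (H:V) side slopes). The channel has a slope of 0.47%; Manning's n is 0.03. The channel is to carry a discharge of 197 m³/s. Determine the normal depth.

Manning's equation rearranged: A R^(2/3) = nQ / (1·√S) = 0.03 × 197 / (√0.0047) = 86.21.
Try y = 5.89 m: A R^(2/3) = 143.4 — too large.
Try y = 4.71 m: A R^(2/3) = 86 — ≈ 86.21.

y_n = 4.71 m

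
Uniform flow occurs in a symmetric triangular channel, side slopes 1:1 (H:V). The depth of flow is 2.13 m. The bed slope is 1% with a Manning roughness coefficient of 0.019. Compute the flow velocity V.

For a triangular section with side slope z = 1: A = zy² = 1×2.13² = 4.537 m²; P = 2y√(1+z²) = 2×2.13×1.414 = 6.025 m.
Hydraulic radius R = A/P = 4.537/6.025 = 0.7531 m.
From Manning's equation, V = (1/n) R^(2/3) S^(1/2) = (1/0.019) × 0.7531^(2/3) × 0.01^(1/2) = 4.36 m/s.

V = 4.36 m/s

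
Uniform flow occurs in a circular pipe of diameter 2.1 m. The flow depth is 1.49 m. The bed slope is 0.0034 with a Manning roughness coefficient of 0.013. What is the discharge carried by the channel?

For a circular section of diameter D = 2.1 m at depth y = 1.49 m, the central angle is θ = 2 arccos(1 − 2y/D) = 4.006 rad. Then A = (D²/8)(θ − sin θ) = 2.628 m² and P = Dθ/2 = 4.207 m.
Hydraulic radius R = A/P = 2.628/4.207 = 0.6247 m.
Manning's equation: Q = (1/n) A R^(2/3) S^(1/2) = (1/0.013) × 2.628 × 0.6247^(2/3) × 0.0034^(1/2) = 8.61 m³/s.

Q = 8.61 m³/s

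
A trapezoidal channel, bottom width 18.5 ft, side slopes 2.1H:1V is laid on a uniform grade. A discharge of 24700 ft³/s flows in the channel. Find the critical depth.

y_c = 20.4 ft

At critical depth, Q² T / (g A³) = 1, i.e. A³/T = Q²/g = 24700²/32.2 = 18950000.
Trying y = 14.9 ft: A³/T = 5036000 — low.
Trying y = 23.8 ft: A³/T = 36550000 — high.
Trying y = 20.4 ft: A³/T = 18810000 — close enough.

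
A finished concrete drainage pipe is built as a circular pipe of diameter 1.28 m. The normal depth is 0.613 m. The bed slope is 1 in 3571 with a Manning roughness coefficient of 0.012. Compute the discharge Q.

Q = 0.39 m³/s

For a circular section of diameter D = 1.28 m at depth y = 0.613 m, the central angle is θ = 2 arccos(1 − 2y/D) = 3.057 rad. Then A = (D²/8)(θ − sin θ) = 0.6088 m² and P = Dθ/2 = 1.957 m.
Hydraulic radius R = A/P = 0.6088/1.957 = 0.3112 m.
Manning's equation: Q = (1/n) A R^(2/3) S^(1/2) = (1/0.012) × 0.6088 × 0.3112^(2/3) × 0.00028^(1/2) = 0.39 m³/s.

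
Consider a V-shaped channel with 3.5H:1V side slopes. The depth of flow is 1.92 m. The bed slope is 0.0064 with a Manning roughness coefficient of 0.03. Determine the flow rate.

For a triangular section with side slope z = 3.5: A = zy² = 3.5×1.92² = 12.9 m²; P = 2y√(1+z²) = 2×1.92×3.64 = 13.98 m.
Hydraulic radius R = A/P = 12.9/13.98 = 0.9231 m.
Manning's equation: Q = (1/n) A R^(2/3) S^(1/2) = (1/0.03) × 12.9 × 0.9231^(2/3) × 0.0064^(1/2) = 32.6 m³/s.

Q = 32.6 m³/s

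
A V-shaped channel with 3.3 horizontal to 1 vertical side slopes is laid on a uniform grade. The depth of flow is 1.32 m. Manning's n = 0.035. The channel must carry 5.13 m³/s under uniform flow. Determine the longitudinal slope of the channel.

For a triangular section with side slope z = 3.3: A = zy² = 3.3×1.32² = 5.75 m²; P = 2y√(1+z²) = 2×1.32×3.448 = 9.103 m.
Hydraulic radius R = A/P = 5.75/9.103 = 0.6316 m.
From Manning's equation, S = [nQ / (1 A R^(2/3))]² = [0.035 × 5.13 / (1 × 5.75 × 0.6316^(2/3))]² = 0.0018.

S = 0.0018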